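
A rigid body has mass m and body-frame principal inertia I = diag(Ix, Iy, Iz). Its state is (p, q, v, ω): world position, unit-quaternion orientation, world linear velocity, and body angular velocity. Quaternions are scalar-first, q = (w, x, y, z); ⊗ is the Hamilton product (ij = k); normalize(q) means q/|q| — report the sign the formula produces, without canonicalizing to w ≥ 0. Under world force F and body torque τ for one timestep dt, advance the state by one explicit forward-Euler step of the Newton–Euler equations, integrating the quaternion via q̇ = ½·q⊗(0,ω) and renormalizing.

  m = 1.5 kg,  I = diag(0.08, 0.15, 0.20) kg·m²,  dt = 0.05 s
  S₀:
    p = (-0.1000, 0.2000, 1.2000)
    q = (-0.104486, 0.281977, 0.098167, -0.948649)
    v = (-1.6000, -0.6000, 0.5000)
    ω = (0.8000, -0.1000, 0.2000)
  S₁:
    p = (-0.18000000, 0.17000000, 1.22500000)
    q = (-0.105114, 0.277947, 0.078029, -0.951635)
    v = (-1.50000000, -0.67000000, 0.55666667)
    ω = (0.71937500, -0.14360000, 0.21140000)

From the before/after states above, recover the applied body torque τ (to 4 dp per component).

τ = (-0.1300, -0.1500, 0.0400)

Δω = ω₁−ω₀ = (-0.08062500, -0.04360000, 0.01140000)
ω₀×(Iω₀) = (-0.0010, -0.0192, -0.0056)
τ = I·(Δω/dt) + ω₀×(Iω₀) = (-0.1300, -0.1500, 0.0400)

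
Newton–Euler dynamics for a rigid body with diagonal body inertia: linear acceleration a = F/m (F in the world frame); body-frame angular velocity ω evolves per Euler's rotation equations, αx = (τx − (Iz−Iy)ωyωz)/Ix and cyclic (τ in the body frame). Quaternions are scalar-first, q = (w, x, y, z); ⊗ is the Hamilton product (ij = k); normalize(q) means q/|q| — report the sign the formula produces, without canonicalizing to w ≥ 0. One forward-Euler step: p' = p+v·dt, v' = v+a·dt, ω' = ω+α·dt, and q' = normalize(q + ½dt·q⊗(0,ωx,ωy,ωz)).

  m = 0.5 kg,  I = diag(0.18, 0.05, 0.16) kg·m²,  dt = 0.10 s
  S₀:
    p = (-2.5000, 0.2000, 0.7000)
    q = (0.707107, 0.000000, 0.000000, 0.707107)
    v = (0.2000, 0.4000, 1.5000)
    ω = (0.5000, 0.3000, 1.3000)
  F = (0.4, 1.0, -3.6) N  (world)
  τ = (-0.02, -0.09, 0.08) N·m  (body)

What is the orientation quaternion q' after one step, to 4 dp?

2q̇ = q⊗(0,ω) = (-0.9192391, 0.1414214, 0.5656856, 0.9192391)
updated quaternion q' = (0.6595, 0.0071, 0.0282, 0.7512)

q' = (0.6595, 0.0071, 0.0282, 0.7512)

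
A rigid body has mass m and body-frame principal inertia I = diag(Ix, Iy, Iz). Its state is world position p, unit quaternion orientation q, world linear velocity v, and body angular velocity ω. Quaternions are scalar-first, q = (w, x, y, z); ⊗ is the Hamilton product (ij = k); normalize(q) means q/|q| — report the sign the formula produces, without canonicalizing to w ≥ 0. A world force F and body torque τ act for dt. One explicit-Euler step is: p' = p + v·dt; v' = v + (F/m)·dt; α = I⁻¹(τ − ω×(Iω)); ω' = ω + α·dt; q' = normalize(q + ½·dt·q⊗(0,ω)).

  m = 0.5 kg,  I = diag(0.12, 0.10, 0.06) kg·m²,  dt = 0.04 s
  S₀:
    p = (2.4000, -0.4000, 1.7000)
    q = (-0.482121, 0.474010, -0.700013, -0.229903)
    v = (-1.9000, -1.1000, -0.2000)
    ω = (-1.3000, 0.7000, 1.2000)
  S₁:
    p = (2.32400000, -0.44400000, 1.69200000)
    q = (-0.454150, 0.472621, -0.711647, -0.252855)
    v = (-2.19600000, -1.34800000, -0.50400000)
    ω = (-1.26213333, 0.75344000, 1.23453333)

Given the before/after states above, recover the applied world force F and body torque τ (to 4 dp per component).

F = (-3.7000, -3.1000, -3.8000)
τ = (0.0800, 0.0400, 0.0700)

ω₁ − ω₀ = (0.03786667, 0.05344000, 0.03453333)
precession coupling = (-0.0336, -0.0936, 0.0182)
τ = I·(Δω/dt) + ω₀×(Iω₀) = (0.0800, 0.0400, 0.0700)
velocity change Δv = (-0.29600000, -0.24800000, -0.30400000)
F = m·Δv/dt = (-3.7000, -3.1000, -3.8000)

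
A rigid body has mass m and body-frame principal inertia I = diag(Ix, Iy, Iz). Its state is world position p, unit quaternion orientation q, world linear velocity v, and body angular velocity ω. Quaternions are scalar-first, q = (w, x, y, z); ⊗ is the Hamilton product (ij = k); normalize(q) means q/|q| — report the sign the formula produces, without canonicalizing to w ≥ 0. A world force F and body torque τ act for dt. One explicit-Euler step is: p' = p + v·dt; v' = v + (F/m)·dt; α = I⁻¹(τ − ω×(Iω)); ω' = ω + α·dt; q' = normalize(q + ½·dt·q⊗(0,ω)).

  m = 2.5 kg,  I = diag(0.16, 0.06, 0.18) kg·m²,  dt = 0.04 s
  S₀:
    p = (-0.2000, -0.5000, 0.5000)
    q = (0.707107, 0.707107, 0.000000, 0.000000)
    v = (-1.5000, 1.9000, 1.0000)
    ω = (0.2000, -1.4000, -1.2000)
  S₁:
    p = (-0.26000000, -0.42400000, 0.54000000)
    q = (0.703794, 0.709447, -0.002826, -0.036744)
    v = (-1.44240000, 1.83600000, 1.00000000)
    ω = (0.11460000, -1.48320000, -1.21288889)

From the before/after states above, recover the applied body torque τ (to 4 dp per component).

τ = (-0.1400, -0.1200, -0.0300)

ω₁ − ω₀ = (-0.08540000, -0.08320000, -0.01288889)
I·α + gyro = (-0.1400, -0.1200, -0.0300)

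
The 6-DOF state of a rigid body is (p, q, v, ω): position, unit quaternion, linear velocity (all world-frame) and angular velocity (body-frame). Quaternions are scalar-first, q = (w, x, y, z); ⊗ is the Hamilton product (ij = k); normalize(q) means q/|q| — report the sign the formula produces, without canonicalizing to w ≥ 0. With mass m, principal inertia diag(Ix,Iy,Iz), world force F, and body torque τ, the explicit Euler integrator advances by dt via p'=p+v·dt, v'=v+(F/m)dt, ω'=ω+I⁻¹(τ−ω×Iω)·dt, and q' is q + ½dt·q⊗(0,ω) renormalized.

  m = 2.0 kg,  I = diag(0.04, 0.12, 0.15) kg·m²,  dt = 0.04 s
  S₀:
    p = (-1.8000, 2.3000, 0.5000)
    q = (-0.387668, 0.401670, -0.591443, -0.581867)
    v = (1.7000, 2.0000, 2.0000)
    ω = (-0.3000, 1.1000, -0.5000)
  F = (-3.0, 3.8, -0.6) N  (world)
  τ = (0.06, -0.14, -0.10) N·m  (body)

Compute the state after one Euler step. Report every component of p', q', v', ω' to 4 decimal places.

p' = p + v·dt = (-1.7320, 2.3800, 0.5800)
v + (F/m)dt = (1.6400, 2.0760, 1.9880)
α = I⁻¹(τ − ω×Iω) = (1.9125, -1.0292, -0.4907)
new body rate ω' = (-0.2235, 1.0588, -0.5196)
Hamilton product q⊗(0,ω) = (0.4801548, 1.0520756, -0.0510397, 0.4582381)
q' = normalize(q + ½dt·q⊗(0,ω)) = (-0.3779, 0.4226, -0.5923, -0.5725)

p' = (-1.7320, 2.3800, 0.5800)
q' = (-0.3779, 0.4226, -0.5923, -0.5725)
v' = (1.6400, 2.0760, 1.9880)
ω' = (-0.2235, 1.0588, -0.5196)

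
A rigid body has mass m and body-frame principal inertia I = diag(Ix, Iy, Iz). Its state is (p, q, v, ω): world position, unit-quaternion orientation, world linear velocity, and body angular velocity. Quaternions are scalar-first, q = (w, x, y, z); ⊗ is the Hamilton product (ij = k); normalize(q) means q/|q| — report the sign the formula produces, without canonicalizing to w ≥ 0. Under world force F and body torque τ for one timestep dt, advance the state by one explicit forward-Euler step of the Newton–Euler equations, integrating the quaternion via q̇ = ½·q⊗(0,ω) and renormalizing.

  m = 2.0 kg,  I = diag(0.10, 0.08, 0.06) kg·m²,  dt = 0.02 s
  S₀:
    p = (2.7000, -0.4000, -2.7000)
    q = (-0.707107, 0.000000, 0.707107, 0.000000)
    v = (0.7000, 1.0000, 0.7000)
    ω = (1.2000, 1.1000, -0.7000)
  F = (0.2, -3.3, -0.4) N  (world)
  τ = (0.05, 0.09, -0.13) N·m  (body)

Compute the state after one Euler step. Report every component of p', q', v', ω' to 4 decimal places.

gyro term ω×Iω = (0.0154, -0.0336, -0.0264)
angular accel α = (0.3460, 1.5450, -1.7267)
ω + α·dt = (1.2069, 1.1309, -0.7345)
q⊗(0,ω) = (-0.7778177, -1.3435033, -0.7778177, -0.3535535)
updated quaternion q' = (-0.7148, -0.0134, 0.6992, -0.0035)
p' = p + v·dt = (2.7140, -0.3800, -2.6860)
new velocity v' = (0.7020, 0.9670, 0.6960)

p' = (2.7140, -0.3800, -2.6860)
q' = (-0.7148, -0.0134, 0.6992, -0.0035)
v' = (0.7020, 0.9670, 0.6960)
ω' = (1.2069, 1.1309, -0.7345)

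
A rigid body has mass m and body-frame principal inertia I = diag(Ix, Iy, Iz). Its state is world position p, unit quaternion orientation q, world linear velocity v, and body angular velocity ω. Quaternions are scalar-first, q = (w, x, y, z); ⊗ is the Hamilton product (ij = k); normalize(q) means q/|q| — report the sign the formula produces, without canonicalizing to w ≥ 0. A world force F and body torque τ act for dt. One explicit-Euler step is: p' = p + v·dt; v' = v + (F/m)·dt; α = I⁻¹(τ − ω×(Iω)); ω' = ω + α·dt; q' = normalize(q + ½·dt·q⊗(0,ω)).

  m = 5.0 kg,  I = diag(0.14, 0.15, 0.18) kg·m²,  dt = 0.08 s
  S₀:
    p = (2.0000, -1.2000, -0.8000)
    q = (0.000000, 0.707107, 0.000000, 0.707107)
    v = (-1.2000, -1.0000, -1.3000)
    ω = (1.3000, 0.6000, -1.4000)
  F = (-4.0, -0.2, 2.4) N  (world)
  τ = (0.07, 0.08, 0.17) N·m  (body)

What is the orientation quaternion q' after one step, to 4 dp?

q' = (0.0028, 0.6879, 0.0761, 0.7218)

Hamilton product q⊗(0,ω) = (0.0707107, -0.4242642, 1.9091889, 0.4242642)
q' = normalize(q + ½dt·q⊗(0,ω)) = (0.0028, 0.6879, 0.0761, 0.7218)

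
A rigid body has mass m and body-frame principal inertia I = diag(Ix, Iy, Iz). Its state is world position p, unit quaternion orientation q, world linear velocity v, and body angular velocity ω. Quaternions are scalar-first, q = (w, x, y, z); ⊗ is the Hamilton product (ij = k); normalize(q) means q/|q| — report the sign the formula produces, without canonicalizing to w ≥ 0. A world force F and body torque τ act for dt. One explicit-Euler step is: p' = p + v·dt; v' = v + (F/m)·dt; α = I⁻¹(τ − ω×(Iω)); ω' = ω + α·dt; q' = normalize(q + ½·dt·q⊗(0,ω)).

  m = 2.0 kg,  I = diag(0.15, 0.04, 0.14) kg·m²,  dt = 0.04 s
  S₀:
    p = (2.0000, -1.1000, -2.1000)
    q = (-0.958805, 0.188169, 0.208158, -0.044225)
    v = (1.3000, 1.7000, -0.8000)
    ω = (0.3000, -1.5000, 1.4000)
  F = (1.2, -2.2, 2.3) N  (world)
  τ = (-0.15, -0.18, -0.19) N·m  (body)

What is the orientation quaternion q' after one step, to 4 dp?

Hamilton product q⊗(0,ω) = (0.3177013, -0.0625578, 1.1615034, -1.6870279)
q' = normalize(q + ½dt·q⊗(0,ω)) = (-0.9516, 0.1868, 0.2312, -0.0779)

q' = (-0.9516, 0.1868, 0.2312, -0.0779)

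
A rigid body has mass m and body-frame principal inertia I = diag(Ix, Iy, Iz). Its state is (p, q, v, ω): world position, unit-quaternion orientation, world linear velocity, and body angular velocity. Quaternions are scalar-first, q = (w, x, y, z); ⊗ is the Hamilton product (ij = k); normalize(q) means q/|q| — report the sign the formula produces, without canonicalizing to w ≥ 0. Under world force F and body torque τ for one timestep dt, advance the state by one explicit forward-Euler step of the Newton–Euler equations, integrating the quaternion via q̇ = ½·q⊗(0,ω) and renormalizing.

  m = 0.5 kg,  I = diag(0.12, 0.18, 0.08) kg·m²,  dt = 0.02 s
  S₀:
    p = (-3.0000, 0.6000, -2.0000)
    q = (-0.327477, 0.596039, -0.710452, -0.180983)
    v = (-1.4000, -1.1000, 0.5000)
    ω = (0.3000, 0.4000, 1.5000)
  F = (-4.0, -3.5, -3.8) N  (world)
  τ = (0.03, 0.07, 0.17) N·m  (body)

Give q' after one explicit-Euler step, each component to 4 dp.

q⊗(0,ω) = (0.3768436, -1.0915279, -1.0793442, -0.0396643)
updated quaternion q' = (-0.3237, 0.5851, -0.7212, -0.1814)

q' = (-0.3237, 0.5851, -0.7212, -0.1814)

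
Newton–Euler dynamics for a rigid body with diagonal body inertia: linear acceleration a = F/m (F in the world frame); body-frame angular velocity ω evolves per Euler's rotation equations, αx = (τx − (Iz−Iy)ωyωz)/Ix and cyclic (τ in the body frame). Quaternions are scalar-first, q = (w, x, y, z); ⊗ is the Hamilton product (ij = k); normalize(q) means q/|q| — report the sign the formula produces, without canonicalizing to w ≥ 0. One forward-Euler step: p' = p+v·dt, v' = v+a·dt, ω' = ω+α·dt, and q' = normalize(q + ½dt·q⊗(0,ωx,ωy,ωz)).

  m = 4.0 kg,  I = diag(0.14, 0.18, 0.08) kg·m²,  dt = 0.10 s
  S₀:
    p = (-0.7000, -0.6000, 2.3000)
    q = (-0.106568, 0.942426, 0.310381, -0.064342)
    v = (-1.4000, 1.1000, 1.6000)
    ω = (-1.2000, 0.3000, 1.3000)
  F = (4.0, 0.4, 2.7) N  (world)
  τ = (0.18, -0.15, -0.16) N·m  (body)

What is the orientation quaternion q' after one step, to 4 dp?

q' = (-0.0503, 0.9661, 0.2504, -0.0384)

2q̇ = q⊗(0,ω) = (1.1214415, 0.5506795, -1.1799138, 0.5166466)
updated quaternion q' = (-0.0503, 0.9661, 0.2504, -0.0384)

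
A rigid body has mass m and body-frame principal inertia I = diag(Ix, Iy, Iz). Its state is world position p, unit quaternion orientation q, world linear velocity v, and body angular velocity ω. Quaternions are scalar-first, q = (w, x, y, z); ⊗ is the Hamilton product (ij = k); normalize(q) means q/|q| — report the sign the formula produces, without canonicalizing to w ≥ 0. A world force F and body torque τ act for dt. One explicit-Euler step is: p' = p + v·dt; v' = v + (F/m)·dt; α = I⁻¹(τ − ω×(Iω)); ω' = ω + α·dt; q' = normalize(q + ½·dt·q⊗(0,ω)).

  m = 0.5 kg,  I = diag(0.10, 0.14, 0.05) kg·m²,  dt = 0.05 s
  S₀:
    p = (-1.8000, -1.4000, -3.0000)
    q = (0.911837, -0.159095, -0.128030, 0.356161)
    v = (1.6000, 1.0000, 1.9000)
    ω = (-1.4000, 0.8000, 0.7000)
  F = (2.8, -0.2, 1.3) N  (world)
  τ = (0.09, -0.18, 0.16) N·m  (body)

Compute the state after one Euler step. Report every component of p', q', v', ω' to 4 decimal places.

p' = (-1.7200, -1.3500, -2.9050)
q' = (0.9017, -0.2002, -0.1194, 0.3641)
v' = (1.8800, 0.9800, 2.0300)
ω' = (-1.3298, 0.7532, 0.9048)

gyro term ω×Iω = (-0.0504, -0.0490, -0.0448)
angular accel α = (1.4040, -0.9357, 4.0960)
ω' = ω + α·dt = (-1.3298, 0.7532, 0.9048)
q⊗(0,ω) = (-0.3696217, -1.6511216, 0.3422107, 0.3317679)
updated quaternion q' = (0.9017, -0.2002, -0.1194, 0.3641)
a = F/m = (5.6000, -0.4000, 2.6000)
new position p' = (-1.7200, -1.3500, -2.9050)
v + (F/m)dt = (1.8800, 0.9800, 2.0300)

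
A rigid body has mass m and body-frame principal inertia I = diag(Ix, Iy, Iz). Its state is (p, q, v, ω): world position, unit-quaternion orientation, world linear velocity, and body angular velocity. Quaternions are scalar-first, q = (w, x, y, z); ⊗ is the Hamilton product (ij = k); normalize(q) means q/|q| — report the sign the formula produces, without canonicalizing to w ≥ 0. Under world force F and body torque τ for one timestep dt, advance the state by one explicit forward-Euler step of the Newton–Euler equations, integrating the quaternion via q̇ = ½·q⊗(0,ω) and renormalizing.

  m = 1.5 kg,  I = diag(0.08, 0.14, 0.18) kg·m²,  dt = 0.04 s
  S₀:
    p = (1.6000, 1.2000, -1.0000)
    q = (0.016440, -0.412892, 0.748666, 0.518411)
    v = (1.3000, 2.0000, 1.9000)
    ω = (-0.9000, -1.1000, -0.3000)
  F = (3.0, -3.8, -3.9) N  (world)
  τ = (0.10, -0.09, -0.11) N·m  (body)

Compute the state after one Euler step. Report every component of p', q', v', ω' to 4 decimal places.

p' = (1.6520, 1.2800, -0.9240)
q' = (0.0286, -0.4061, 0.7362, 0.5406)
v' = (1.3800, 1.8987, 1.7960)
ω' = (-0.8566, -1.1180, -0.3376)

linear accel F/m = (2.0000, -2.5333, -2.6000)
p + v·dt = (1.6520, 1.2800, -0.9240)
new velocity v' = (1.3800, 1.8987, 1.7960)
ω×(Iω) gyroscopic = (0.0132, -0.0270, 0.0594)
angular accel α = (1.0850, -0.4500, -0.9411)
ω + α·dt = (-0.8566, -1.1180, -0.3376)
Hamilton product q⊗(0,ω) = (0.6074531, 0.3308563, -0.6085215, 1.1230486)
q + ½dt·q⊗(0,ω), renormalized = (0.0286, -0.4061, 0.7362, 0.5406)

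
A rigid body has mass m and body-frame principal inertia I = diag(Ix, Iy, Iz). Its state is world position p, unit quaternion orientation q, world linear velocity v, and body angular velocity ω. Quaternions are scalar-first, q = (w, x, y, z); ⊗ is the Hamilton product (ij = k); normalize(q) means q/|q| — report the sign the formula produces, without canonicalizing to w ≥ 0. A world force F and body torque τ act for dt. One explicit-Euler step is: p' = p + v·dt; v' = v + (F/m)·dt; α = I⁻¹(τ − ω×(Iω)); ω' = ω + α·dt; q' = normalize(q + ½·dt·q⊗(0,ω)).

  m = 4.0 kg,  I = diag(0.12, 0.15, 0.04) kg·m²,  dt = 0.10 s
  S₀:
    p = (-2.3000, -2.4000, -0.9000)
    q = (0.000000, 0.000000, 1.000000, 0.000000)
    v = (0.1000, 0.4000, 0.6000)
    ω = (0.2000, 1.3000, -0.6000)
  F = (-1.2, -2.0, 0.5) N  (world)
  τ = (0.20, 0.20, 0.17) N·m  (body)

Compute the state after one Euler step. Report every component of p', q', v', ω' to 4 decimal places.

p' = (-2.2900, -2.3600, -0.8400)
q' = (-0.0648, -0.0299, 0.9974, -0.0100)
v' = (0.0700, 0.3500, 0.6125)
ω' = (0.2952, 1.4397, -0.1945)

α = I⁻¹(τ − ω×Iω) = (0.9517, 1.3973, 4.0550)
ω + α·dt = (0.2952, 1.4397, -0.1945)
2q̇ = q⊗(0,ω) = (-1.3000000, -0.6000000, 0.0000000, -0.2000000)
updated quaternion q' = (-0.0648, -0.0299, 0.9974, -0.0100)
linear accel F/m = (-0.3000, -0.5000, 0.1250)
p' = p + v·dt = (-2.2900, -2.3600, -0.8400)
v' = v + a·dt = (0.0700, 0.3500, 0.6125)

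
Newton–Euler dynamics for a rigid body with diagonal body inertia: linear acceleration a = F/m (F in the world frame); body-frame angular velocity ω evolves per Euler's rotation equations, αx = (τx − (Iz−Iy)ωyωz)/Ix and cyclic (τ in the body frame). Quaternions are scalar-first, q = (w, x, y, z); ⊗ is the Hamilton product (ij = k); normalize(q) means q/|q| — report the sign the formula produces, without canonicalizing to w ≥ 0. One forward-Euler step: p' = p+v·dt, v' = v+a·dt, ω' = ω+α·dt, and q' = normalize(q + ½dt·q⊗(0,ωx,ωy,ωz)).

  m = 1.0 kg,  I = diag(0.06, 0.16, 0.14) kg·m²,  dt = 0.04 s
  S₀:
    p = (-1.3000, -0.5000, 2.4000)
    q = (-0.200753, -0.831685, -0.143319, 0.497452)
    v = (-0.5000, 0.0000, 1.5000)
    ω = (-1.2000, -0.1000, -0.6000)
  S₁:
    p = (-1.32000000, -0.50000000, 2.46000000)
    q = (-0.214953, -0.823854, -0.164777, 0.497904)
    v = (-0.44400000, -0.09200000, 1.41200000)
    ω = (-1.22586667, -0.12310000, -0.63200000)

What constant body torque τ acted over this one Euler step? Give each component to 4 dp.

τ = (-0.0400, -0.1500, -0.1000)

ω₁ − ω₀ = (-0.02586667, -0.02310000, -0.03200000)
τ = I·(Δω/dt) + ω₀×(Iω₀) = (-0.0400, -0.1500, -0.1000)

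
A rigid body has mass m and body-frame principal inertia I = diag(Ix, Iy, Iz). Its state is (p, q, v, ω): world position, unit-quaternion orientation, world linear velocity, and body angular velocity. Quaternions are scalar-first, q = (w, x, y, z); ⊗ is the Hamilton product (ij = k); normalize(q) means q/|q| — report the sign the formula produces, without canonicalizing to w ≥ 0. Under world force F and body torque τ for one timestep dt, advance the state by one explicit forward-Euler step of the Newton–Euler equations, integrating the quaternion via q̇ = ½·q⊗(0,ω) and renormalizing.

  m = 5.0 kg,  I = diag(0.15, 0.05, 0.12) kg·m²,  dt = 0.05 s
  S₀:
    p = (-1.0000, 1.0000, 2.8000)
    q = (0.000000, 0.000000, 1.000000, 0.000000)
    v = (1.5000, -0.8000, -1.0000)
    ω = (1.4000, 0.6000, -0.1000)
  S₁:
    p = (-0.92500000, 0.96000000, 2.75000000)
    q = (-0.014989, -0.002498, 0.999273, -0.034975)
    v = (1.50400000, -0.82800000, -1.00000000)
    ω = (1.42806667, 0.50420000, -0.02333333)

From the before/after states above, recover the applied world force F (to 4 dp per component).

Δv = v₁−v₀ = (0.00400000, -0.02800000, 0.00000000)
F = m·Δv/dt = (0.4000, -2.8000, 0.0000)

F = (0.4000, -2.8000, 0.0000)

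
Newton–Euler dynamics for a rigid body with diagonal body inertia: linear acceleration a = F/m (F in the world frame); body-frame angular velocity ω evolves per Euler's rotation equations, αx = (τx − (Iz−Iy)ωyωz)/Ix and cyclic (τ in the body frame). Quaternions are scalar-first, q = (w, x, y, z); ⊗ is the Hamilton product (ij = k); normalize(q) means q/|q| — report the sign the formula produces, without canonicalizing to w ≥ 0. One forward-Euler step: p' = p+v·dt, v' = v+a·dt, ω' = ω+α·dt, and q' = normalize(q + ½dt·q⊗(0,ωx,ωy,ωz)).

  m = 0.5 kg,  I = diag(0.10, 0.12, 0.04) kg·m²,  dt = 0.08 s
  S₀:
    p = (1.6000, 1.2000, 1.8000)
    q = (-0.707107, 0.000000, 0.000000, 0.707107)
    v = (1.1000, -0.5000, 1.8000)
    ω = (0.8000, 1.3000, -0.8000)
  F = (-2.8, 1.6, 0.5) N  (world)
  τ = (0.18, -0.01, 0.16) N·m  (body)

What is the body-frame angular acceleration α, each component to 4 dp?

gyro term ω×Iω = (0.0832, -0.0384, 0.0208)
(τ − ω×Iω)/I = (0.9680, 0.2367, 3.4800)

α = (0.9680, 0.2367, 3.4800)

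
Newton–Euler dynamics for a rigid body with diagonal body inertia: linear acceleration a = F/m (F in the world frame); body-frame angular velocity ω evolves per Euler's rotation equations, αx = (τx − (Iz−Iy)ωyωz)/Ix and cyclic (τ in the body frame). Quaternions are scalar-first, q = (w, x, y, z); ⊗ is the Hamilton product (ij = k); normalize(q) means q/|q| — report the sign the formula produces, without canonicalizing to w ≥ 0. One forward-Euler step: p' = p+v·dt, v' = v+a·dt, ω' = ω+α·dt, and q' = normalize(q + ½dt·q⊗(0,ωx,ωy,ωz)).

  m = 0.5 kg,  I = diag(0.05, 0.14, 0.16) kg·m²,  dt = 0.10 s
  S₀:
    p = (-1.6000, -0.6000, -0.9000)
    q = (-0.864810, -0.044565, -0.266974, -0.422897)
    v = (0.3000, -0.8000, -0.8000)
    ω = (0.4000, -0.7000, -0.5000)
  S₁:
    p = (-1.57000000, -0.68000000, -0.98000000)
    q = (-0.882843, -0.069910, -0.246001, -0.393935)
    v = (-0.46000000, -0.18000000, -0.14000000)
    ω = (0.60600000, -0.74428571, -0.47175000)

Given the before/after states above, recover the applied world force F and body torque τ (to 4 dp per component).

F = (-3.8000, 3.1000, 3.3000)
τ = (0.1100, -0.0400, 0.0200)

Δω = ω₁−ω₀ = (0.20600000, -0.04428571, 0.02825000)
gyro term ω₀×Iω₀ = (0.0070, 0.0220, -0.0252)
I·α + gyro = (0.1100, -0.0400, 0.0200)
v₁ − v₀ = (-0.76000000, 0.62000000, 0.66000000)
applied force F = (-3.8000, 3.1000, 3.3000)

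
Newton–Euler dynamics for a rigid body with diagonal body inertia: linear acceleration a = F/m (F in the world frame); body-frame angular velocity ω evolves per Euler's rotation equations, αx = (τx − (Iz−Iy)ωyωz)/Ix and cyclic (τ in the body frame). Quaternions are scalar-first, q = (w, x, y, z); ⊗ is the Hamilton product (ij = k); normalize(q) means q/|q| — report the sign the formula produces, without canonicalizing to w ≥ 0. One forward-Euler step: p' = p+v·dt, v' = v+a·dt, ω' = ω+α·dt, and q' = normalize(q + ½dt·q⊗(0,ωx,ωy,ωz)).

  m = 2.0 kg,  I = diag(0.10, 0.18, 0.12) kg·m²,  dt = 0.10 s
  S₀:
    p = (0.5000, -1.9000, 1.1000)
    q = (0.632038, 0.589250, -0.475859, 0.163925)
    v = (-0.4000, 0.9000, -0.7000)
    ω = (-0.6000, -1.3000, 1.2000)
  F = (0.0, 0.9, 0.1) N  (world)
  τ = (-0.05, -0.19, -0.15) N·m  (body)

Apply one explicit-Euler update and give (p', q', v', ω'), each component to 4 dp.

p' = (0.4600, -1.8100, 1.0300)
q' = (0.6063, 0.5500, -0.5548, 0.1486)
v' = (-0.4000, 0.9450, -0.6950)
ω' = (-0.7436, -1.4136, 1.0230)

ω×(Iω) gyroscopic = (0.0936, 0.0144, 0.0624)
(τ − ω×Iω)/I = (-1.4360, -1.1356, -1.7700)
ω' = ω + α·dt = (-0.7436, -1.4136, 1.0230)
2q̇ = q⊗(0,ω) = (-0.4617767, -0.7371511, -1.6271044, -0.2930948)
updated quaternion q' = (0.6063, 0.5500, -0.5548, 0.1486)
p' = p + v·dt = (0.4600, -1.8100, 1.0300)
new velocity v' = (-0.4000, 0.9450, -0.6950)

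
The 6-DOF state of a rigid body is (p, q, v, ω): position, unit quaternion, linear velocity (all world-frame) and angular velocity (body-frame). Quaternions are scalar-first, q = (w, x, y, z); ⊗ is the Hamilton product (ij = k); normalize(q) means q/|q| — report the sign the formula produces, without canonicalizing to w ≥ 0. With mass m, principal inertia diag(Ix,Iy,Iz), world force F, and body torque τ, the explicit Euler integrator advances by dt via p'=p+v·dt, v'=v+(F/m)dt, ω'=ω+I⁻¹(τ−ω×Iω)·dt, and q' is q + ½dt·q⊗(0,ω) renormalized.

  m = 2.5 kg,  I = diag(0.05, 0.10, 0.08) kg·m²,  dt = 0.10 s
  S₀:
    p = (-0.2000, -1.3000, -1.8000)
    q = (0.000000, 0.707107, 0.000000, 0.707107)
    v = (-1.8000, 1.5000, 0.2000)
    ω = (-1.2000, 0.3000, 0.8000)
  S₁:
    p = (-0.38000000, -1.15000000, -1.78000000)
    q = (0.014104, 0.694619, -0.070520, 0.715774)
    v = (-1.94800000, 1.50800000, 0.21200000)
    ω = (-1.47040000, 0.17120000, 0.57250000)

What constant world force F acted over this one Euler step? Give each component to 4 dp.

F = (-3.7000, 0.2000, 0.3000)

Δv = v₁−v₀ = (-0.14800000, 0.00800000, 0.01200000)
m·(v₁−v₀)/dt = (-3.7000, 0.2000, 0.3000)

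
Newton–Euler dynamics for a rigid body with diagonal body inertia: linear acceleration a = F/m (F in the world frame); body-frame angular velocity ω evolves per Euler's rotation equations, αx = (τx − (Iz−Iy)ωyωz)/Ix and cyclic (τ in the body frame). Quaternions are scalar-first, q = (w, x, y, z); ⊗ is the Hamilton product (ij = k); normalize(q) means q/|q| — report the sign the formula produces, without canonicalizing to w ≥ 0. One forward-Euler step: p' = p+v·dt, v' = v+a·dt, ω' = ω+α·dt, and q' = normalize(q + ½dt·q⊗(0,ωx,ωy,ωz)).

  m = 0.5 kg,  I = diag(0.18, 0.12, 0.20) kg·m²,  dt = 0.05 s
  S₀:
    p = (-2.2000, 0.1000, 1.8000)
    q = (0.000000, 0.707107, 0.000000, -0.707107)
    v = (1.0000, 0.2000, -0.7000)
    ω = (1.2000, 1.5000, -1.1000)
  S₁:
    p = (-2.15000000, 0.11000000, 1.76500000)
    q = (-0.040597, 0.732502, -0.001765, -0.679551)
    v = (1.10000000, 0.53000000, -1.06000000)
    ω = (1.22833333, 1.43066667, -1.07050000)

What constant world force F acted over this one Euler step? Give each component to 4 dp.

F = (1.0000, 3.3000, -3.6000)

v₁ − v₀ = (0.10000000, 0.33000000, -0.36000000)
applied force F = (1.0000, 3.3000, -3.6000)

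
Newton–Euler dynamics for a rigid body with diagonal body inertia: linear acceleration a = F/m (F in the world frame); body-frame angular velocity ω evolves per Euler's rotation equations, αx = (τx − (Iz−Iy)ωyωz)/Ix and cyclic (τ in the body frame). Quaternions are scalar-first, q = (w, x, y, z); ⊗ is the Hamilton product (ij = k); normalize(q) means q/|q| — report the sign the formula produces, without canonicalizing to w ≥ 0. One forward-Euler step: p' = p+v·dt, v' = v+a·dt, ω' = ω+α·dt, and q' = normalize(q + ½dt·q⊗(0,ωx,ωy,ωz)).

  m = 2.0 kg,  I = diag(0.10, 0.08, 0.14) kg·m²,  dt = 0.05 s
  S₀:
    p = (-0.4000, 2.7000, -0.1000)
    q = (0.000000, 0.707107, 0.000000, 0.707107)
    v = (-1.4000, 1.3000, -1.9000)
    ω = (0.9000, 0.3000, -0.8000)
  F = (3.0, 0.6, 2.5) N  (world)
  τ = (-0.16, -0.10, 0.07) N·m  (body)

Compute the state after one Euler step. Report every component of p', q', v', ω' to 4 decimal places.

p' = (-0.4700, 2.7650, -0.1950)
q' = (-0.0018, 0.7015, 0.0300, 0.7121)
v' = (-1.3250, 1.3150, -1.8375)
ω' = (0.8272, 0.2195, -0.7731)

linear accel F/m = (1.5000, 0.3000, 1.2500)
p + v·dt = (-0.4700, 2.7650, -0.1950)
new velocity v' = (-1.3250, 1.3150, -1.8375)
gyro term ω×Iω = (-0.0144, 0.0288, -0.0054)
angular accel α = (-1.4560, -1.6100, 0.5386)
ω + α·dt = (0.8272, 0.2195, -0.7731)
q⊗(0,ω) = (-0.0707107, -0.2121321, 1.2020819, 0.2121321)
q + ½dt·q⊗(0,ω), renormalized = (-0.0018, 0.7015, 0.0300, 0.7121)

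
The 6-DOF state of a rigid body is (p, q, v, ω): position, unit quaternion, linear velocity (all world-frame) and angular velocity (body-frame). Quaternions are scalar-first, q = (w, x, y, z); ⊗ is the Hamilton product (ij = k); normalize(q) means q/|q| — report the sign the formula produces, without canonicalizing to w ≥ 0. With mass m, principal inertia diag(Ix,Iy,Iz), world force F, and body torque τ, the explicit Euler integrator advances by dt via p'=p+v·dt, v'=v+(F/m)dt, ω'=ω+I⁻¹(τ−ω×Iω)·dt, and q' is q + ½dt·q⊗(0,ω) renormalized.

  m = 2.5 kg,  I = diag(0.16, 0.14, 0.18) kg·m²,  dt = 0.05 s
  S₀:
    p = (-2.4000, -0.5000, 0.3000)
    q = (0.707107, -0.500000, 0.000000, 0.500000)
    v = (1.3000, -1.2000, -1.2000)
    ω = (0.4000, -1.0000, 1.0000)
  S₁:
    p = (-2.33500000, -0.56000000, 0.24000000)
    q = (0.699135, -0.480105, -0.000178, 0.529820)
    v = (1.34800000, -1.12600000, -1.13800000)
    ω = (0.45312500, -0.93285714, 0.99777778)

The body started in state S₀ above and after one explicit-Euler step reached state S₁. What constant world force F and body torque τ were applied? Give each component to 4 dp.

F = (2.4000, 3.7000, 3.1000)
τ = (0.1300, 0.1800, 0.0000)

velocity change Δv = (0.04800000, 0.07400000, 0.06200000)
applied force F = (2.4000, 3.7000, 3.1000)
rate change Δω = (0.05312500, 0.06714286, -0.00222222)
ω₀×(Iω₀) = (-0.0400, -0.0080, 0.0080)
I·α + gyro = (0.1300, 0.1800, 0.0000)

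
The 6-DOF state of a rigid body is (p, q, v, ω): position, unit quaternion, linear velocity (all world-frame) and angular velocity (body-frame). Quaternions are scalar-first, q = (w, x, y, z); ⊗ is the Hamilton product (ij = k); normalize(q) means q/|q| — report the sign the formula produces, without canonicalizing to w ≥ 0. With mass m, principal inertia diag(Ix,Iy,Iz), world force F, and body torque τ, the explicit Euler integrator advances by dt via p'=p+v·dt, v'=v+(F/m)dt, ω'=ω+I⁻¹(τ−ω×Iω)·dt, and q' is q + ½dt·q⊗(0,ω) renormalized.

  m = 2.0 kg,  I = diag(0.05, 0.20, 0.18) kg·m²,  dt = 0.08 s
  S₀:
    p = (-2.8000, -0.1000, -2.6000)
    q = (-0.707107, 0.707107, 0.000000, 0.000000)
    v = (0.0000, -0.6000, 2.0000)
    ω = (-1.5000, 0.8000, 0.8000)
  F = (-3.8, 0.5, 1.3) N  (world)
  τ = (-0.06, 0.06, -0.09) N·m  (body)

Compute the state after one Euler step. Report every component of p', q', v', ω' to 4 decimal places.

p + v·dt = (-2.8000, -0.1480, -2.4400)
v + (F/m)dt = (-0.1520, -0.5800, 2.0520)
ω×(Iω) gyroscopic = (-0.0128, 0.1560, -0.1800)
angular accel α = (-0.9440, -0.4800, 0.5000)
new body rate ω' = (-1.5755, 0.7616, 0.8400)
Hamilton product q⊗(0,ω) = (1.0606605, 1.0606605, -1.1313712, 0.0000000)
q + ½dt·q⊗(0,ω), renormalized = (-0.6628, 0.7474, -0.0451, 0.0000)

p' = (-2.8000, -0.1480, -2.4400)
q' = (-0.6628, 0.7474, -0.0451, 0.0000)
v' = (-0.1520, -0.5800, 2.0520)
ω' = (-1.5755, 0.7616, 0.8400)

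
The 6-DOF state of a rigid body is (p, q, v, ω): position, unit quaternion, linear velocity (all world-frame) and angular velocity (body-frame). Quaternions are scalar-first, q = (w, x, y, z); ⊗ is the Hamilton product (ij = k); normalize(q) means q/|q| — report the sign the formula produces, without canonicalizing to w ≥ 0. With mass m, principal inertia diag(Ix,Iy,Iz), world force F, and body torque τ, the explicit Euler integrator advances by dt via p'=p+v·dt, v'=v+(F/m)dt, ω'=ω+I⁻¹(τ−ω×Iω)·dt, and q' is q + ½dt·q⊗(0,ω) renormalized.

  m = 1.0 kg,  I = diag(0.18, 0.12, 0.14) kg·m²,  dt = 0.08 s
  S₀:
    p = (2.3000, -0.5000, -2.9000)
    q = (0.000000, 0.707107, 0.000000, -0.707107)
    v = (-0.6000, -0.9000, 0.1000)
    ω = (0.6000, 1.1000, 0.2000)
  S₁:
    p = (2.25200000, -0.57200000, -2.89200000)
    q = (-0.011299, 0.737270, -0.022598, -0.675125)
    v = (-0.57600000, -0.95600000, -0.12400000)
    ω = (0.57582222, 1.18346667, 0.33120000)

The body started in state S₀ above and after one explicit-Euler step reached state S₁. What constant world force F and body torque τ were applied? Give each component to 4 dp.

F = (0.3000, -0.7000, -2.8000)
τ = (-0.0500, 0.1300, 0.1900)

rate change Δω = (-0.02417778, 0.08346667, 0.13120000)
precession coupling = (0.0044, 0.0048, -0.0396)
τ = I·(Δω/dt) + ω₀×(Iω₀) = (-0.0500, 0.1300, 0.1900)
velocity change Δv = (0.02400000, -0.05600000, -0.22400000)
F = m·Δv/dt = (0.3000, -0.7000, -2.8000)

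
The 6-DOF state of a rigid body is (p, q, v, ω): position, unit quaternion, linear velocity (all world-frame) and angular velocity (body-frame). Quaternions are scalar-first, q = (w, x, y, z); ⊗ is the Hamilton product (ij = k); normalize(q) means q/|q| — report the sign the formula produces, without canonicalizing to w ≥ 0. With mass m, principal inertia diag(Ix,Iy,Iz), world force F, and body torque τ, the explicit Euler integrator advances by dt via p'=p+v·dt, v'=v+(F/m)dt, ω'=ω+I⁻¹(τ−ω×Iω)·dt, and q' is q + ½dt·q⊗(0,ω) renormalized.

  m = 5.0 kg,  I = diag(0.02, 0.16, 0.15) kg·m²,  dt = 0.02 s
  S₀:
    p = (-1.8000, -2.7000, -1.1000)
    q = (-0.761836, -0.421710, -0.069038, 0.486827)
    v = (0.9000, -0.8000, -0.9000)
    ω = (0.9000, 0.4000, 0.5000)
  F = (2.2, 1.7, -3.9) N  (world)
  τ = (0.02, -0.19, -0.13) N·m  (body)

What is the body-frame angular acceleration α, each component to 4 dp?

α = (1.1000, -0.8219, -1.2027)

gyro term ω×Iω = (-0.0020, -0.0585, 0.0504)
angular accel α = (1.1000, -0.8219, -1.2027)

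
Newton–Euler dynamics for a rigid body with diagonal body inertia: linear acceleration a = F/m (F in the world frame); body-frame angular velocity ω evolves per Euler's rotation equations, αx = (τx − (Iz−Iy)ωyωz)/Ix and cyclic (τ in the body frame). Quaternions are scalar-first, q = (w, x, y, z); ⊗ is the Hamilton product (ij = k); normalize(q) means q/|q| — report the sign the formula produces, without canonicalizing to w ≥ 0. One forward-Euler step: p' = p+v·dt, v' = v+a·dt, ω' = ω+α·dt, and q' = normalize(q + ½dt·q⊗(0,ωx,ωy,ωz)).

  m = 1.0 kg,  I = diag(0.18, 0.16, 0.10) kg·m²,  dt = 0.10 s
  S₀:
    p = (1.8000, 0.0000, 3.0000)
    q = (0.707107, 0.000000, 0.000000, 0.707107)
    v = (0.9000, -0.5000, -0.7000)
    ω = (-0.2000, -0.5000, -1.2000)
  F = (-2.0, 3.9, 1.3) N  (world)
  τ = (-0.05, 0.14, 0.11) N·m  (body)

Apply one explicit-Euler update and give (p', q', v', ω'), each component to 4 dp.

p' = (1.8900, -0.0500, 2.9300)
q' = (0.7479, 0.0106, -0.0247, 0.6632)
v' = (0.7000, -0.1100, -0.5700)
ω' = (-0.2078, -0.4245, -1.0880)

a = F/m = (-2.0000, 3.9000, 1.3000)
p + v·dt = (1.8900, -0.0500, 2.9300)
v' = v + a·dt = (0.7000, -0.1100, -0.5700)
gyro term ω×Iω = (-0.0360, 0.0192, -0.0020)
(τ − ω×Iω)/I = (-0.0778, 0.7550, 1.1200)
new body rate ω' = (-0.2078, -0.4245, -1.0880)
2q̇ = q⊗(0,ω) = (0.8485284, 0.2121321, -0.4949749, -0.8485284)
q' = normalize(q + ½dt·q⊗(0,ω)) = (0.7479, 0.0106, -0.0247, 0.6632)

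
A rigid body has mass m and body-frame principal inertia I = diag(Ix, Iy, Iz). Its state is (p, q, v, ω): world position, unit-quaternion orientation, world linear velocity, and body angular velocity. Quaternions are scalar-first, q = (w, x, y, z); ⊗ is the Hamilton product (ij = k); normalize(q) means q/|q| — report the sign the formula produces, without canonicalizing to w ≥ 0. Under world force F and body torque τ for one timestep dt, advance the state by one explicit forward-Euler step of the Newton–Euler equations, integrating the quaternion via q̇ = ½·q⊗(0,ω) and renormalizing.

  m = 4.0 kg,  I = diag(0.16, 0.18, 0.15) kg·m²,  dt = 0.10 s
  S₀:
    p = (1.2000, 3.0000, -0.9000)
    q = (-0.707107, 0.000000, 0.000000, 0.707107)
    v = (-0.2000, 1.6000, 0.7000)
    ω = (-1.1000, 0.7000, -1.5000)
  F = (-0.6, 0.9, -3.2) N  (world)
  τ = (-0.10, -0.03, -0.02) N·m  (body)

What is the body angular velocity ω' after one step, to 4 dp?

ω×(Iω) gyroscopic = (0.0315, 0.0165, -0.0154)
angular accel α = (-0.8219, -0.2583, -0.0307)
ω' = ω + α·dt = (-1.1822, 0.6742, -1.5031)

ω' = (-1.1822, 0.6742, -1.5031)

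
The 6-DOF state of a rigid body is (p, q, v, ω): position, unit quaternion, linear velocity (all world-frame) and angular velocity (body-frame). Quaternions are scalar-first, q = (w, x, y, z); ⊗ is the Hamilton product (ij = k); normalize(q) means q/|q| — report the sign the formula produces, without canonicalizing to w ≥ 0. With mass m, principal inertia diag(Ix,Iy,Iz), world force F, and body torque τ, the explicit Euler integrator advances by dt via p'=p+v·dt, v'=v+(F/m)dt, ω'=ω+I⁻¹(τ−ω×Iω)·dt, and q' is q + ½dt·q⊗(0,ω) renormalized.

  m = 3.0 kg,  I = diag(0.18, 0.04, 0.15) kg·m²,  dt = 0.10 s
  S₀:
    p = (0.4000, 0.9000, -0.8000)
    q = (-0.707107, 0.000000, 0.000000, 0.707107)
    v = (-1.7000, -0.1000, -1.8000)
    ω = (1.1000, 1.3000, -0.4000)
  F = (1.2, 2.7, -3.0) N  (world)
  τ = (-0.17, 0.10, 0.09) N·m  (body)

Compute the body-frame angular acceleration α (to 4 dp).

α = (-0.6267, 2.8300, 1.9347)

ω×(Iω) gyroscopic = (-0.0572, -0.0132, -0.2002)
angular accel α = (-0.6267, 2.8300, 1.9347)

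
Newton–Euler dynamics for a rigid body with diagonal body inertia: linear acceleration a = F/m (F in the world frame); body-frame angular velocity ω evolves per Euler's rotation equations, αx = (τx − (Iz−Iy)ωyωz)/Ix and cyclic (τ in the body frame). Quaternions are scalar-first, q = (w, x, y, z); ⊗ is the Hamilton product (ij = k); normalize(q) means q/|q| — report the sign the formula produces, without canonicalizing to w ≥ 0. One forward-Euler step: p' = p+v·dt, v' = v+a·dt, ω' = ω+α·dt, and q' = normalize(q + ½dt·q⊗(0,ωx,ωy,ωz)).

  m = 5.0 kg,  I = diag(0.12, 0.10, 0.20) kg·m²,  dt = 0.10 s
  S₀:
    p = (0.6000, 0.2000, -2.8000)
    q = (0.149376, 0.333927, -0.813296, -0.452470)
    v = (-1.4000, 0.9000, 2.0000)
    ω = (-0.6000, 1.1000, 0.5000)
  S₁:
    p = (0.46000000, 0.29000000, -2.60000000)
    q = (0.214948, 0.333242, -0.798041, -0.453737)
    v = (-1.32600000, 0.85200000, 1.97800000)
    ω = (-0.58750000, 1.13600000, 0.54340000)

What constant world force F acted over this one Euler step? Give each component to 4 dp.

F = (3.7000, -2.4000, -1.1000)

Δv = v₁−v₀ = (0.07400000, -0.04800000, -0.02200000)
m·(v₁−v₀)/dt = (3.7000, -2.4000, -1.1000)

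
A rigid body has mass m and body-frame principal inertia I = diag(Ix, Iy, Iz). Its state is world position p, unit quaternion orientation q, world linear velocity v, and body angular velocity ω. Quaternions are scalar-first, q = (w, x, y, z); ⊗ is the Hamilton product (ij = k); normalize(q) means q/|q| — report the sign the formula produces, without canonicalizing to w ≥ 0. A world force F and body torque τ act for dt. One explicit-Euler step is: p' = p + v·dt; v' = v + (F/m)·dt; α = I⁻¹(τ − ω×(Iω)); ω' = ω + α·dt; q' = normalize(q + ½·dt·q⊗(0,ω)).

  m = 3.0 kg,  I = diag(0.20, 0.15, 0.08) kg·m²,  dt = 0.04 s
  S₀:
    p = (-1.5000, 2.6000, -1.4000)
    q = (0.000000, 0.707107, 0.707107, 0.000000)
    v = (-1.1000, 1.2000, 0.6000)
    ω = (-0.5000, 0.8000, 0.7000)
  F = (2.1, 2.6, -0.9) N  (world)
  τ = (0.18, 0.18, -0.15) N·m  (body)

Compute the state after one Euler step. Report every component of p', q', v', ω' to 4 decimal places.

p' = (-1.5440, 2.6480, -1.3760)
q' = (-0.0042, 0.7168, 0.6970, 0.0184)
v' = (-1.0720, 1.2347, 0.5880)
ω' = (-0.4562, 0.8592, 0.6150)

p + v·dt = (-1.5440, 2.6480, -1.3760)
new velocity v' = (-1.0720, 1.2347, 0.5880)
angular accel α = (1.0960, 1.4800, -2.1250)
new body rate ω' = (-0.4562, 0.8592, 0.6150)
Hamilton product q⊗(0,ω) = (-0.2121321, 0.4949749, -0.4949749, 0.9192391)
q + ½dt·q⊗(0,ω), renormalized = (-0.0042, 0.7168, 0.6970, 0.0184)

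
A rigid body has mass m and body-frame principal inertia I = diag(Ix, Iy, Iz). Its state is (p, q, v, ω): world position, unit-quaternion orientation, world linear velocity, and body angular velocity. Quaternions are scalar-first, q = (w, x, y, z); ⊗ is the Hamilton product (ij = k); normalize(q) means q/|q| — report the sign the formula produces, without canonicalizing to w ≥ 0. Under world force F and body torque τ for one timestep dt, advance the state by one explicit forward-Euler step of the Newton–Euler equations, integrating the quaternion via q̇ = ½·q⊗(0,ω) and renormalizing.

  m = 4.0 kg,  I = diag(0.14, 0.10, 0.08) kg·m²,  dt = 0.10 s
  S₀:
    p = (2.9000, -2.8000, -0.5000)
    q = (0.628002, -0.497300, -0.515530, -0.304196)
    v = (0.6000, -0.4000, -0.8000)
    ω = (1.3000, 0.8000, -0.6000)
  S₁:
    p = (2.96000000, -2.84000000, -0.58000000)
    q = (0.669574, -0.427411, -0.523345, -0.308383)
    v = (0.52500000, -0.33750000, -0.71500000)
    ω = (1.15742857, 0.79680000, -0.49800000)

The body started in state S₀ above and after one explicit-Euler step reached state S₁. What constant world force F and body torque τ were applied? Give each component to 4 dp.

velocity change Δv = (-0.07500000, 0.06250000, 0.08500000)
F = m·Δv/dt = (-3.0000, 2.5000, 3.4000)
rate change Δω = (-0.14257143, -0.00320000, 0.10200000)
gyro term ω₀×Iω₀ = (0.0096, -0.0468, -0.0416)
applied torque τ = (-0.1900, -0.0500, 0.0400)

F = (-3.0000, 2.5000, 3.4000)
τ = (-0.1900, -0.0500, 0.0400)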